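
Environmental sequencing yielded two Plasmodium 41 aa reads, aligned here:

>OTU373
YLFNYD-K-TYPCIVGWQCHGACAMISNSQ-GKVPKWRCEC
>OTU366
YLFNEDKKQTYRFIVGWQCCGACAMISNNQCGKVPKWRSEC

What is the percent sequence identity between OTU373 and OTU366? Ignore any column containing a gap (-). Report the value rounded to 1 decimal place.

84.2%

Excluding the 3 gap columns leaves 38 comparable sites.
The sequences differ at positions 5 (Y/E), 12 (P/R), 13 (C/F), 20 (H/C), 29 (S/N), 39 (C/S).
32 of the 38 comparable sites match, so the percent identity is 32/38 × 100 = 84.2%.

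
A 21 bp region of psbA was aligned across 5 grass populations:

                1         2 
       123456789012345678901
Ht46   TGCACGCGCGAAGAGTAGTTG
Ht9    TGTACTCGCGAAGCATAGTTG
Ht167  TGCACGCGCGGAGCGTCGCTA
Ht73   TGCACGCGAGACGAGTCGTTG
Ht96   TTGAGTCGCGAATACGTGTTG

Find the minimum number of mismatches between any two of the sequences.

Pairwise Hamming distances:
  Ht46 vs Ht9: 4
  Ht46 vs Ht167: 5
  Ht46 vs Ht73: 3
  Ht46 vs Ht96: 8
  Ht9 vs Ht167: 7
  Ht9 vs Ht73: 7
  Ht9 vs Ht96: 8
  Ht167 vs Ht73: 6
  Ht167 vs Ht96: 12
  Ht73 vs Ht96: 10
The smallest is 3, between Ht46 and Ht73.

3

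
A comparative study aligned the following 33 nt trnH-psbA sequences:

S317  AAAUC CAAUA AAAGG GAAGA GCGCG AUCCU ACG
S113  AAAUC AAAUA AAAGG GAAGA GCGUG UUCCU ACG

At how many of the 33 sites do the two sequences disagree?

3

Mismatches occur at site 6 (C→A), site 24 (C→U), site 26 (A→U).
That gives 3 mismatches out of 33 aligned sites, so the Hamming distance is 3.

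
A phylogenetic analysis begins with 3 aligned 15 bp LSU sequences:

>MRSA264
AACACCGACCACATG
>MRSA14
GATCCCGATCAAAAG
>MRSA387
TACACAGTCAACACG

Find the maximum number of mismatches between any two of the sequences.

Pairwise Hamming distances:
  MRSA264 vs MRSA14: 6
  MRSA264 vs MRSA387: 5
  MRSA14 vs MRSA387: 9
The largest is 9, between MRSA14 and MRSA387.

9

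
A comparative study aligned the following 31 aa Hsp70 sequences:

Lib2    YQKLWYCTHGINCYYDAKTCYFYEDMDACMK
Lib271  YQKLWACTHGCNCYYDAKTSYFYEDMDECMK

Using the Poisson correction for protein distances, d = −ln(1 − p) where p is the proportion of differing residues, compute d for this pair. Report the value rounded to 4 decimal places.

Differing sites — 6:Y/A; 11:I/C; 20:C/S; 28:A/E.
p = 4/31 = 0.129032.
d = −ln(1 − 0.129032) = −ln(0.870968) = 0.1382.

0.1382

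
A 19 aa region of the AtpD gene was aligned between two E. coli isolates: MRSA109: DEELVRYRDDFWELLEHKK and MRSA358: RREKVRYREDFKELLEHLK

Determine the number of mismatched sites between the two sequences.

6

The sequences differ at positions 1 (D/R), 2 (E/R), 4 (L/K), 9 (D/E), 12 (W/K), 18 (K/L).
That gives 6 mismatches out of 19 aligned sites, so the Hamming distance is 6.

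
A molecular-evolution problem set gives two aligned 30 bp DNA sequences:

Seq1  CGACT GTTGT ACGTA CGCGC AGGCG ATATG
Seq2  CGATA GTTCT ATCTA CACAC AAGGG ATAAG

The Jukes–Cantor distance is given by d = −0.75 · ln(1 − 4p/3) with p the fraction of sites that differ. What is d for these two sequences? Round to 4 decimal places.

0.4408

Differing sites — 4:C/T; 5:T/A; 9:G/C; 12:C/T; 13:G/C; 17:G/A; 19:G/A; 22:G/A; 24:C/G; 29:T/A.
p = 10/30 = 0.333333.
d = −0.75 · ln(1 − (4/3)·0.333333) = −0.75 · ln(0.555556) = −0.75 · (-0.587786) = 0.4408.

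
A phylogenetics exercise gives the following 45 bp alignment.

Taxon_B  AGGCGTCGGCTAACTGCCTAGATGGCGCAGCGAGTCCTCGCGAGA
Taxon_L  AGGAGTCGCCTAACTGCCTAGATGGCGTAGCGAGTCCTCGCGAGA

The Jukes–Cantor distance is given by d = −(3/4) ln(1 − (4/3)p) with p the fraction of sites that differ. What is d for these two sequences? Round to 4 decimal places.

Mismatches occur at site 4 (C↔A), site 9 (G↔C), site 28 (C↔T).
p = 3/45 = 0.066667.
d = −0.75 · ln(1 − (4/3)·0.066667) = −0.75 · ln(0.911111) = −0.75 · (-0.093091) = 0.0698.

0.0698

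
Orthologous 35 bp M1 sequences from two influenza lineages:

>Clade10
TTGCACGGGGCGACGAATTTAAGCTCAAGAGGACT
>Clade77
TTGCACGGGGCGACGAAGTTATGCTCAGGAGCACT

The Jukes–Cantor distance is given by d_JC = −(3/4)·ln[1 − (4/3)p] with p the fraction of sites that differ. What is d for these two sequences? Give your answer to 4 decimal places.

Differing sites — 18:T/G; 22:A/T; 28:A/G; 32:G/C.
p = 4/35 = 0.114286.
d = −0.75 · ln(1 − (4/3)·0.114286) = −0.75 · ln(0.847619) = −0.75 · (-0.165324) = 0.1240.

0.1240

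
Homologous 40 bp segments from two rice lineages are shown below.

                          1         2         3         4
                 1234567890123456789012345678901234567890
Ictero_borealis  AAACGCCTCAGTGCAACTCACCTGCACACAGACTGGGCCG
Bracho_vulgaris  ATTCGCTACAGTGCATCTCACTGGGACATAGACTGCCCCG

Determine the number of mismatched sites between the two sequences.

Differing sites — 2:A/T; 3:A/T; 7:C/T; 8:T/A; 16:A/T; 22:C/T; 23:T/G; 25:C/G; 29:C/T; 36:G/C; 37:G/C.
That gives 11 mismatches out of 40 aligned sites, so the Hamming distance is 11.

11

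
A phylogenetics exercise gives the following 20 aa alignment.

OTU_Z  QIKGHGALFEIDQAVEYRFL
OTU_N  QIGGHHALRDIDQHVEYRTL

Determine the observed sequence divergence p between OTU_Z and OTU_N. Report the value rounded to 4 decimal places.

The sequences differ at positions 3 (K/G), 6 (G/H), 9 (F/R), 10 (E/D), 14 (A/H), 19 (F/T).
There are 6 differences over 20 sites, so p = 6/20 = 0.3000.

0.3000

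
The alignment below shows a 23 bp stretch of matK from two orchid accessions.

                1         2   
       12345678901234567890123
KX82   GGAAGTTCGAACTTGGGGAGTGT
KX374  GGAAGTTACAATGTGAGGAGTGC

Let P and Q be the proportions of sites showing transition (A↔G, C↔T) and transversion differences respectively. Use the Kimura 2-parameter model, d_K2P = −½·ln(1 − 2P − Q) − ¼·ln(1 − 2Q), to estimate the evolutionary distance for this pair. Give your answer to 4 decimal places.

Mismatches occur at site 8 (C→A, transversion), site 9 (G→C, transversion), site 12 (C→T, transition), site 13 (T→G, transversion), site 16 (G→A, transition), site 23 (T→C, transition).
Of the 6 differences, 3 transitions and 3 transversions over 23 sites: P = 3/23 = 0.130435, Q = 3/23 = 0.130435.
d = −0.5·ln(0.608695) − 0.25·ln(0.739130) = −0.5·(-0.496438) − 0.25·(-0.302281) = 0.3238.

0.3238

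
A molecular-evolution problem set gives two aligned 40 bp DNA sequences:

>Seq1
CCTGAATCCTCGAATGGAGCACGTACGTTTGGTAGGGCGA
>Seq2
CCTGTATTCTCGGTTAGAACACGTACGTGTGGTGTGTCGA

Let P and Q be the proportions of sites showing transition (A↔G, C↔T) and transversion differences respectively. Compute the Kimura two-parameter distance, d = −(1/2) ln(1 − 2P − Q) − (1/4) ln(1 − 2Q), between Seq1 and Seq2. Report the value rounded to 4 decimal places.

Mismatches occur at site 5 (A↔T, transversion), site 8 (C↔T, transition), site 13 (A↔G, transition), site 14 (A↔T, transversion), site 16 (G↔A, transition), site 19 (G↔A, transition), site 29 (T↔G, transversion), site 34 (A↔G, transition), site 35 (G↔T, transversion), site 37 (G↔T, transversion).
Of the 10 differences, 5 transitions and 5 transversions over 40 sites: P = 5/40 = 0.125000, Q = 5/40 = 0.125000.
d = −0.5·ln(0.625000) − 0.25·ln(0.750000) = −0.5·(-0.470004) − 0.25·(-0.287682) = 0.3069.

0.3069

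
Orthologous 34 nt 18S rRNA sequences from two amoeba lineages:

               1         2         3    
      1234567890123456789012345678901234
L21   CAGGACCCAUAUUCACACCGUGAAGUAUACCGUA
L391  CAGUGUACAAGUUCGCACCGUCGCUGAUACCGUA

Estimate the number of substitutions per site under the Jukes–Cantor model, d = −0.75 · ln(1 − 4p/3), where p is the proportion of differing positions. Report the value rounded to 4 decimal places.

The sequences differ at positions 4 (G/U), 5 (A/G), 6 (C/U), 7 (C/A), 10 (U/A), 11 (A/G), 15 (A/G), 22 (G/C), 23 (A/G), 24 (A/C), 25 (G/U), 26 (U/G).
p = 12/34 = 0.352941.
d = −0.75 · ln(1 − (4/3)·0.352941) = −0.75 · ln(0.529412) = −0.75 · (-0.635988) = 0.4770.

0.4770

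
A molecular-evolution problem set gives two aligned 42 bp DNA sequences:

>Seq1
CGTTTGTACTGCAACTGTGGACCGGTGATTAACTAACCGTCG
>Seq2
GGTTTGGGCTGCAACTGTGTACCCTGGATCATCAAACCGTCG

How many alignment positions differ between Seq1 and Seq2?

10

Mismatches occur at site 1 (C↔G), site 7 (T↔G), site 8 (A↔G), site 20 (G↔T), site 24 (G↔C), site 25 (G↔T), site 26 (T↔G), site 30 (T↔C), site 32 (A↔T), site 34 (T↔A).
That gives 10 mismatches out of 42 aligned sites, so the Hamming distance is 10.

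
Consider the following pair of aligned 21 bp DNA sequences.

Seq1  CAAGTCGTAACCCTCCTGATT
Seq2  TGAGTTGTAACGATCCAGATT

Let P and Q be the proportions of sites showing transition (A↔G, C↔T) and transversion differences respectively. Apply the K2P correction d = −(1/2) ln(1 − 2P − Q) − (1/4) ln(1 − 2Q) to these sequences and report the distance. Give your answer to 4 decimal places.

Mismatches occur at site 1 (C↔T, transition), site 2 (A↔G, transition), site 6 (C↔T, transition), site 12 (C↔G, transversion), site 13 (C↔A, transversion), site 17 (T↔A, transversion).
Of the 6 differences, 3 transitions and 3 transversions over 21 sites: P = 3/21 = 0.142857, Q = 3/21 = 0.142857.
d = −0.5·ln(0.571429) − 0.25·ln(0.714286) = −0.5·(-0.559615) − 0.25·(-0.336472) = 0.3639.

0.3639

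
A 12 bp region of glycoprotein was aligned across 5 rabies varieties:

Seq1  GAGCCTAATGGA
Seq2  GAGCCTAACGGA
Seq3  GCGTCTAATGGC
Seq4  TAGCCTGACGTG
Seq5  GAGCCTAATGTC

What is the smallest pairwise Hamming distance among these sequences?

1

Pairwise Hamming distances:
  Seq1 vs Seq2: 1
  Seq1 vs Seq3: 3
  Seq1 vs Seq4: 5
  Seq1 vs Seq5: 2
  Seq2 vs Seq3: 4
  Seq2 vs Seq4: 4
  Seq2 vs Seq5: 3
  Seq3 vs Seq4: 7
  Seq3 vs Seq5: 3
  Seq4 vs Seq5: 4
The smallest is 1, between Seq1 and Seq2.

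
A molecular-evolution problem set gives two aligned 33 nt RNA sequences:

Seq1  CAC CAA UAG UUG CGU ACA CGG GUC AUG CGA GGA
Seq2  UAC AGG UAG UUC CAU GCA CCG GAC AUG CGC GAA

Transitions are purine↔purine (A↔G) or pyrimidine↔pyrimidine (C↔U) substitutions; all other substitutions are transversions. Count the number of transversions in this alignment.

Mismatches occur at site 1 (C→U, transition), site 4 (C→A, transversion), site 5 (A→G, transition), site 6 (A→G, transition), site 12 (G→C, transversion), site 14 (G→A, transition), site 16 (A→G, transition), site 20 (G→C, transversion), site 23 (U→A, transversion), site 30 (A→C, transversion), site 32 (G→A, transition).
Of the 11 differences, 6 transitions and 5 transversions, so the answer is 5.

5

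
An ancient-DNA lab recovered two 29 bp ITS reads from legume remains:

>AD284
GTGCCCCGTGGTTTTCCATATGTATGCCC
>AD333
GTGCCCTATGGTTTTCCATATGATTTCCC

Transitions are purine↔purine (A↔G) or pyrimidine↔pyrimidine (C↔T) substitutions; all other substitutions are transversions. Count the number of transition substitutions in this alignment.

The sequences differ at positions 7 (C/T, transition), 8 (G/A, transition), 23 (T/A, transversion), 24 (A/T, transversion), 26 (G/T, transversion).
Of the 5 differences, 2 transitions and 3 transversions, so the answer is 2.

2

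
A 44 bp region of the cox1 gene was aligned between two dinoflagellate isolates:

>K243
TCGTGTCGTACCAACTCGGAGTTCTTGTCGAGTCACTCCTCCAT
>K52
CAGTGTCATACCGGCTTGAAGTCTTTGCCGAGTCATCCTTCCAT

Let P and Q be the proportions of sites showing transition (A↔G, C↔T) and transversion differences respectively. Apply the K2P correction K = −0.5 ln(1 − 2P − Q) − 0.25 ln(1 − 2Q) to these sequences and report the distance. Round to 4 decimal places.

Differing sites — 1:T/C (Ti); 2:C/A (Tv); 8:G/A (Ti); 13:A/G (Ti); 14:A/G (Ti); 17:C/T (Ti); 19:G/A (Ti); 23:T/C (Ti); 24:C/T (Ti); 28:T/C (Ti); 36:C/T (Ti); 37:T/C (Ti); 39:C/T (Ti).
Of the 13 differences, 12 transitions and 1 transversion over 44 sites: P = 12/44 = 0.272727, Q = 1/44 = 0.022727.
d = −0.5·ln(0.431819) − 0.25·ln(0.954546) = −0.5·(-0.839749) − 0.25·(-0.046519) = 0.4315.

0.4315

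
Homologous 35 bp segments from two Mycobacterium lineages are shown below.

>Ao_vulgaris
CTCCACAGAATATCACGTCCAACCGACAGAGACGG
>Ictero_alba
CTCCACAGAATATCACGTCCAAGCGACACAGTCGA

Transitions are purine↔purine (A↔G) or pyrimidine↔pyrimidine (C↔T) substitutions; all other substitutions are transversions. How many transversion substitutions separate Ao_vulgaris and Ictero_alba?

3

Differing sites — 23:C/G (Tv); 29:G/C (Tv); 32:A/T (Tv); 35:G/A (Ti).
Of the 4 differences, 1 transition and 3 transversions, so the answer is 3.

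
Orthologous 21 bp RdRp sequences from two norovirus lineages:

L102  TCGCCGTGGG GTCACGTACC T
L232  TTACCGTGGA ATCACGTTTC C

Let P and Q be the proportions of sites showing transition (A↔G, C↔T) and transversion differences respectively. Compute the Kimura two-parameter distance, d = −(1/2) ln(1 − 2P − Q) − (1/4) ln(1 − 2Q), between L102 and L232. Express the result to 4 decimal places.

The sequences differ at positions 2 (C/T, transition), 3 (G/A, transition), 10 (G/A, transition), 11 (G/A, transition), 18 (A/T, transversion), 19 (C/T, transition), 21 (T/C, transition).
Of the 7 differences, 6 transitions and 1 transversion over 21 sites: P = 6/21 = 0.285714, Q = 1/21 = 0.047619.
d = −0.5·ln(0.380953) − 0.25·ln(0.904762) = −0.5·(-0.965079) − 0.25·(-0.100083) = 0.5076.

0.5076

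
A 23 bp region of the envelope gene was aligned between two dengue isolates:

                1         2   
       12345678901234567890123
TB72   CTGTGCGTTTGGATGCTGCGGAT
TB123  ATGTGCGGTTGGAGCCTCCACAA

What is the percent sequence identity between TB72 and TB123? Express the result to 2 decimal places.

The sequences differ at positions 1 (C/A), 8 (T/G), 14 (T/G), 15 (G/C), 18 (G/C), 20 (G/A), 21 (G/C), 23 (T/A).
15 of the 23 sites match, so the percent identity is 15/23 × 100 = 65.22%.

65.22%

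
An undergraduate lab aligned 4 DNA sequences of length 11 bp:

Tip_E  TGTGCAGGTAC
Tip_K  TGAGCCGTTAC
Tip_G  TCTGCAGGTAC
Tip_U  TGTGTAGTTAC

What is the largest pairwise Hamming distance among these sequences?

4

Pairwise Hamming distances:
  Tip_E vs Tip_K: 3
  Tip_E vs Tip_G: 1
  Tip_E vs Tip_U: 2
  Tip_K vs Tip_G: 4
  Tip_K vs Tip_U: 3
  Tip_G vs Tip_U: 3
The largest is 4, between Tip_K and Tip_G.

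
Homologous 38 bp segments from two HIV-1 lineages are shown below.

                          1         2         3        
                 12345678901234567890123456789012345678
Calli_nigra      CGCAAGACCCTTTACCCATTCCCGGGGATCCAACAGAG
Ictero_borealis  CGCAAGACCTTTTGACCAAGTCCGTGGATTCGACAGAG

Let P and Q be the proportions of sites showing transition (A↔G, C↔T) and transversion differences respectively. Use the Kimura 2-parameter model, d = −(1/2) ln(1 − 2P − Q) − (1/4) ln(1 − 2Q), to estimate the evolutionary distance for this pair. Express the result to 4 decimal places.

0.2889

Differing sites — 10:C/T (Ti); 14:A/G (Ti); 15:C/A (Tv); 19:T/A (Tv); 20:T/G (Tv); 21:C/T (Ti); 25:G/T (Tv); 30:C/T (Ti); 32:A/G (Ti).
Of the 9 differences, 5 transitions and 4 transversions over 38 sites: P = 5/38 = 0.131579, Q = 4/38 = 0.105263.
d = −0.5·ln(0.631579) − 0.25·ln(0.789474) = −0.5·(-0.459532) − 0.25·(-0.236388) = 0.2889.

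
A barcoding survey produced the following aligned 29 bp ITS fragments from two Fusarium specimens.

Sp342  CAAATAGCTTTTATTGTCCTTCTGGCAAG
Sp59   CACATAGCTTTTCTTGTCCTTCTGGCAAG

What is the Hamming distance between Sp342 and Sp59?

2

The sequences differ at positions 3 (A/C), 13 (A/C).
That gives 2 mismatches out of 29 aligned sites, so the Hamming distance is 2.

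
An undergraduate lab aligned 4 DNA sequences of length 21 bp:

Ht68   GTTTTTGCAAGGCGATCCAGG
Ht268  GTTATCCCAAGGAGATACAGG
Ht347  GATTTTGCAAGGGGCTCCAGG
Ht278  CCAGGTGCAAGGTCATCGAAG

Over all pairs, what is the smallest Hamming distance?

3

Pairwise Hamming distances:
  Ht68 vs Ht268: 5
  Ht68 vs Ht347: 3
  Ht68 vs Ht278: 9
  Ht268 vs Ht347: 7
  Ht268 vs Ht278: 12
  Ht347 vs Ht278: 10
The smallest is 3, between Ht68 and Ht347.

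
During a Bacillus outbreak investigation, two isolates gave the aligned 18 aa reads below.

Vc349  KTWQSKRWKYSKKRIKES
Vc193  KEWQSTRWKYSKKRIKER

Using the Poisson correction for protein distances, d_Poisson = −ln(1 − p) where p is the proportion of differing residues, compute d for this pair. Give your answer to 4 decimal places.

Mismatches occur at site 2 (T↔E), site 6 (K↔T), site 18 (S↔R).
p = 3/18 = 0.166667.
d = −ln(1 − 0.166667) = −ln(0.833333) = 0.1823.

0.1823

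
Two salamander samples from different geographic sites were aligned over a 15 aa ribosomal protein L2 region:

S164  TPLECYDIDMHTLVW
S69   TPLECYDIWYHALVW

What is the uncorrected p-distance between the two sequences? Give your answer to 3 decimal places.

The sequences differ at positions 9 (D/W), 10 (M/Y), 12 (T/A).
There are 3 differences over 15 sites, so p = 3/15 = 0.200.

0.200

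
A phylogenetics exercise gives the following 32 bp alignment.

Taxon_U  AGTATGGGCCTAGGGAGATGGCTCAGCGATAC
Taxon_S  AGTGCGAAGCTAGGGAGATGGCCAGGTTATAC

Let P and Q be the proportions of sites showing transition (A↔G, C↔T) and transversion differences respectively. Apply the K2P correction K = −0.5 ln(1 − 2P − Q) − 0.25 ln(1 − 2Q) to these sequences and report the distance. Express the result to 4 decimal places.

Differing sites — 4:A/G (Ti); 5:T/C (Ti); 7:G/A (Ti); 8:G/A (Ti); 9:C/G (Tv); 23:T/C (Ti); 24:C/A (Tv); 25:A/G (Ti); 27:C/T (Ti); 28:G/T (Tv).
Of the 10 differences, 7 transitions and 3 transversions over 32 sites: P = 7/32 = 0.218750, Q = 3/32 = 0.093750.
d = −0.5·ln(0.468750) − 0.25·ln(0.812500) = −0.5·(-0.757686) − 0.25·(-0.207639) = 0.4308.

0.4308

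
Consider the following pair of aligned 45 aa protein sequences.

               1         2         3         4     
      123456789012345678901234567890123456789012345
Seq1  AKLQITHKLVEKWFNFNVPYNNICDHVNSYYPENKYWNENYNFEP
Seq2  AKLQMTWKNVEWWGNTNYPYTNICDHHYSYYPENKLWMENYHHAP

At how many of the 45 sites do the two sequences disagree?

15

Differing sites — 5:I/M; 7:H/W; 9:L/N; 12:K/W; 14:F/G; 16:F/T; 18:V/Y; 21:N/T; 27:V/H; 28:N/Y; 36:Y/L; 38:N/M; 42:N/H; 43:F/H; 44:E/A.
That gives 15 mismatches out of 45 aligned sites, so the Hamming distance is 15.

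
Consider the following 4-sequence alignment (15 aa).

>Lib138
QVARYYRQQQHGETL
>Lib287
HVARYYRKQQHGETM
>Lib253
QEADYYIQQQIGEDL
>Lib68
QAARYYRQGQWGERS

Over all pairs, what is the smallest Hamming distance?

Pairwise Hamming distances:
  Lib138 vs Lib287: 3
  Lib138 vs Lib253: 5
  Lib138 vs Lib68: 5
  Lib287 vs Lib253: 8
  Lib287 vs Lib68: 7
  Lib253 vs Lib68: 7
The smallest is 3, between Lib138 and Lib287.

3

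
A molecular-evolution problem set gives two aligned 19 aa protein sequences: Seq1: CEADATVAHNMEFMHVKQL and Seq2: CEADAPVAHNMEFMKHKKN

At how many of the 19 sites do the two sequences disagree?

Differing sites — 6:T/P; 15:H/K; 16:V/H; 18:Q/K; 19:L/N.
That gives 5 mismatches out of 19 aligned sites, so the Hamming distance is 5.

5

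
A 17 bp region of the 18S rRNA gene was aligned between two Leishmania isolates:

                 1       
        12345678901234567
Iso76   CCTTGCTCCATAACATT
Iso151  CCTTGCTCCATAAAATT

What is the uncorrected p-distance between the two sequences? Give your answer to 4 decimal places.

A single mismatch occurs at site 14 (C↔A).
There are 1 differences over 17 sites, so p = 1/17 = 0.0588.

0.0588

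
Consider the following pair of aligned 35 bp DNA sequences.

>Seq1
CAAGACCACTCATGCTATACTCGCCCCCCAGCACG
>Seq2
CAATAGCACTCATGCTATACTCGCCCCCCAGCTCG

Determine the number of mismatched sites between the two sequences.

3

Differing sites — 4:G/T; 6:C/G; 33:A/T.
That gives 3 mismatches out of 35 aligned sites, so the Hamming distance is 3.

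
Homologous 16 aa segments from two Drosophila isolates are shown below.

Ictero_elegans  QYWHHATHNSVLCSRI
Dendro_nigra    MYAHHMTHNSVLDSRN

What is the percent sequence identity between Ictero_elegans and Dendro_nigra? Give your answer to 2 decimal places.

The sequences differ at positions 1 (Q/M), 3 (W/A), 6 (A/M), 13 (C/D), 16 (I/N).
11 of the 16 sites match, so the percent identity is 11/16 × 100 = 68.75%.

68.75%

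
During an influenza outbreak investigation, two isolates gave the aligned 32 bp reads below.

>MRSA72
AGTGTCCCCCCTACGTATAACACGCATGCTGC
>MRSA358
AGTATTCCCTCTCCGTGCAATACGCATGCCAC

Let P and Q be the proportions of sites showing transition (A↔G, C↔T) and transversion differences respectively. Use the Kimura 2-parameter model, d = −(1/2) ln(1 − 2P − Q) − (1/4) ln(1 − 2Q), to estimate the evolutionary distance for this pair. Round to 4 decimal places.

0.3950

Differing sites — 4:G/A (Ti); 6:C/T (Ti); 10:C/T (Ti); 13:A/C (Tv); 17:A/G (Ti); 18:T/C (Ti); 21:C/T (Ti); 30:T/C (Ti); 31:G/A (Ti).
Of the 9 differences, 8 transitions and 1 transversion over 32 sites: P = 8/32 = 0.250000, Q = 1/32 = 0.031250.
d = −0.5·ln(0.468750) − 0.25·ln(0.937500) = −0.5·(-0.757686) − 0.25·(-0.064539) = 0.3950.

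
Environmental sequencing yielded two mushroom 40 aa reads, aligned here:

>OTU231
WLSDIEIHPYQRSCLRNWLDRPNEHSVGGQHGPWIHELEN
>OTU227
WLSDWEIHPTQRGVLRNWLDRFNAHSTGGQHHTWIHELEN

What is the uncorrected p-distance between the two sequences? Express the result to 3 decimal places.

0.225

Differing sites — 5:I/W; 10:Y/T; 13:S/G; 14:C/V; 22:P/F; 24:E/A; 27:V/T; 32:G/H; 33:P/T.
There are 9 differences over 40 sites, so p = 9/40 = 0.225.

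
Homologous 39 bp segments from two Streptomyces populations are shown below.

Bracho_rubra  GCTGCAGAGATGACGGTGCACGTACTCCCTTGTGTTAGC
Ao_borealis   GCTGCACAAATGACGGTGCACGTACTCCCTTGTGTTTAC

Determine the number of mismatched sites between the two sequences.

4

The sequences differ at positions 7 (G/C), 9 (G/A), 37 (A/T), 38 (G/A).
That gives 4 mismatches out of 39 aligned sites, so the Hamming distance is 4.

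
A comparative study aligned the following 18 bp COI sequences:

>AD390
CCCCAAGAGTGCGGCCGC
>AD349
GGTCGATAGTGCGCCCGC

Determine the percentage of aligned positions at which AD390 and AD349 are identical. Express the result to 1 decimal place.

66.7%

Differing sites — 1:C/G; 2:C/G; 3:C/T; 5:A/G; 7:G/T; 14:G/C.
12 of the 18 sites match, so the percent identity is 12/18 × 100 = 66.7%.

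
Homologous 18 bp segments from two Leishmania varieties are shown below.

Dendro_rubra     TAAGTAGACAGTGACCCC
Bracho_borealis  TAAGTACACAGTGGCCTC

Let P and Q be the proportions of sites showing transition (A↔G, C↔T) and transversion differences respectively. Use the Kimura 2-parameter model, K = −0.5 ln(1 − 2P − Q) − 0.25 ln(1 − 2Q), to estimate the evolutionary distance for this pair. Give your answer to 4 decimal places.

Differing sites — 7:G/C (Tv); 14:A/G (Ti); 17:C/T (Ti).
Of the 3 differences, 2 transitions and 1 transversion over 18 sites: P = 2/18 = 0.111111, Q = 1/18 = 0.055556.
d = −0.5·ln(0.722222) − 0.25·ln(0.888888) = −0.5·(-0.325423) − 0.25·(-0.117784) = 0.1922.

0.1922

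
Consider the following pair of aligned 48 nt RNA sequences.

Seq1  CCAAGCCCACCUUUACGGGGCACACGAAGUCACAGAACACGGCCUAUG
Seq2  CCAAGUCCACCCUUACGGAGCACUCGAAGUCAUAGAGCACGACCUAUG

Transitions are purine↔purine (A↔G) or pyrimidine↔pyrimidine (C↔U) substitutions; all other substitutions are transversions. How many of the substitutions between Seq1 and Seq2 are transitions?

6

Differing sites — 6:C/U (Ti); 12:U/C (Ti); 19:G/A (Ti); 24:A/U (Tv); 33:C/U (Ti); 37:A/G (Ti); 42:G/A (Ti).
Of the 7 differences, 6 transitions and 1 transversion, so the answer is 6.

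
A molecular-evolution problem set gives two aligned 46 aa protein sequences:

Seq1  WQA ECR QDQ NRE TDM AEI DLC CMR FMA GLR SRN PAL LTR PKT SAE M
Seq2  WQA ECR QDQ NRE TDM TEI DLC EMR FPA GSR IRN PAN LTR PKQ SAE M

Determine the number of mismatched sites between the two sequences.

The sequences differ at positions 16 (A/T), 22 (C/E), 26 (M/P), 29 (L/S), 31 (S/I), 36 (L/N), 42 (T/Q).
That gives 7 mismatches out of 46 aligned sites, so the Hamming distance is 7.

7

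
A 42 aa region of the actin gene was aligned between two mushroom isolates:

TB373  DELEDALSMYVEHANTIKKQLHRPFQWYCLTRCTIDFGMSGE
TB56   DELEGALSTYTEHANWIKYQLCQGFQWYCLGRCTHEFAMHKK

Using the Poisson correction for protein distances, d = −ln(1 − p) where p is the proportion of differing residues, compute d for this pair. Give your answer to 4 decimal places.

0.4418

Differing sites — 5:D/G; 9:M/T; 11:V/T; 16:T/W; 19:K/Y; 22:H/C; 23:R/Q; 24:P/G; 31:T/G; 35:I/H; 36:D/E; 38:G/A; 40:S/H; 41:G/K; 42:E/K.
p = 15/42 = 0.357143.
d = −ln(1 − 0.357143) = −ln(0.642857) = 0.4418.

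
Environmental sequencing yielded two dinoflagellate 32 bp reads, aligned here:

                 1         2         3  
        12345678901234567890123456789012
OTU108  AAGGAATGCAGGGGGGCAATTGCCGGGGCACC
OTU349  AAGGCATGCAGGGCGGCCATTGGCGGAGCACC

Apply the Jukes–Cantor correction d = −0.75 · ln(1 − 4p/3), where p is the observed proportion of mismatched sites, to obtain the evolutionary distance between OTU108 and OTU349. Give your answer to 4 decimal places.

Mismatches occur at site 5 (A/C), site 14 (G/C), site 18 (A/C), site 23 (C/G), site 27 (G/A).
p = 5/32 = 0.156250.
d = −0.75 · ln(1 − (4/3)·0.156250) = −0.75 · ln(0.791667) = −0.75 · (-0.233614) = 0.1752.

0.1752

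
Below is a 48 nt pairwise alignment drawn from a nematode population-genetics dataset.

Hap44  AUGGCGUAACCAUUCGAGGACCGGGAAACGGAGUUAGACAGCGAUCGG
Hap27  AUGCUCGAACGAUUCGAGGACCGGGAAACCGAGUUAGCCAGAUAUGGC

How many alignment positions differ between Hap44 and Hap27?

11

Mismatches occur at site 4 (G↔C), site 5 (C↔U), site 6 (G↔C), site 7 (U↔G), site 11 (C↔G), site 30 (G↔C), site 38 (A↔C), site 42 (C↔A), site 43 (G↔U), site 46 (C↔G), site 48 (G↔C).
That gives 11 mismatches out of 48 aligned sites, so the Hamming distance is 11.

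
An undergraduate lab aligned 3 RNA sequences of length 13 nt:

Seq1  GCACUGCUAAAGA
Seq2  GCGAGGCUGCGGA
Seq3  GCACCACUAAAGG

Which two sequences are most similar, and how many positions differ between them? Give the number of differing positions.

3

Pairwise Hamming distances:
  Seq1 vs Seq2: 6
  Seq1 vs Seq3: 3
  Seq2 vs Seq3: 8
The smallest is 3, between Seq1 and Seq3.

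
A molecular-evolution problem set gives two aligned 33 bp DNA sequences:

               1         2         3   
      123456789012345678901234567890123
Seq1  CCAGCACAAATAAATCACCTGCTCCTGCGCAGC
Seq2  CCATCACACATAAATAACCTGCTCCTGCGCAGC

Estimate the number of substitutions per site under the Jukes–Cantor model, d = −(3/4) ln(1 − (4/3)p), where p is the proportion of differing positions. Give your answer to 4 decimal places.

Differing sites — 4:G/T; 9:A/C; 16:C/A.
p = 3/33 = 0.090909.
d = −0.75 · ln(1 − (4/3)·0.090909) = −0.75 · ln(0.878788) = −0.75 · (-0.129212) = 0.0969.

0.0969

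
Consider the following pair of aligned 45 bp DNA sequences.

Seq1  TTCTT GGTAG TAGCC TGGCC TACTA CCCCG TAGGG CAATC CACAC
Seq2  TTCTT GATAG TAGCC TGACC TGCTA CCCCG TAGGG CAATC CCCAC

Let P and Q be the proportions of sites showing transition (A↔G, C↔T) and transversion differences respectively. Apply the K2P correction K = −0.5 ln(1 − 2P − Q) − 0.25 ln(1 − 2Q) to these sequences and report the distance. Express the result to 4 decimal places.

Differing sites — 7:G/A (Ti); 18:G/A (Ti); 22:A/G (Ti); 42:A/C (Tv).
Of the 4 differences, 3 transitions and 1 transversion over 45 sites: P = 3/45 = 0.066667, Q = 1/45 = 0.022222.
d = −0.5·ln(0.844444) − 0.25·ln(0.955556) = −0.5·(-0.169077) − 0.25·(-0.045462) = 0.0959.

0.0959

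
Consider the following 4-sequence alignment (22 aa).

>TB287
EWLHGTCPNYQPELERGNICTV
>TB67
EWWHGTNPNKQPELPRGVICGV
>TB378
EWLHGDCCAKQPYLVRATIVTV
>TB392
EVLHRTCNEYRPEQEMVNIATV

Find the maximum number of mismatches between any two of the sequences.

Pairwise Hamming distances:
  TB287 vs TB67: 6
  TB287 vs TB378: 9
  TB287 vs TB392: 9
  TB67 vs TB378: 11
  TB67 vs TB392: 15
  TB378 vs TB392: 14
The largest is 15, between TB67 and TB392.

15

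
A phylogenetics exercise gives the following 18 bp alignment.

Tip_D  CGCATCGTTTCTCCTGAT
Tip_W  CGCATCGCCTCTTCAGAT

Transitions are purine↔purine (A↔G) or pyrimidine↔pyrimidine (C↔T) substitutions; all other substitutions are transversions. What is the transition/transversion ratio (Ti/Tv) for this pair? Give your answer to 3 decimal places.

Mismatches occur at site 8 (T→C, transition), site 9 (T→C, transition), site 13 (C→T, transition), site 15 (T→A, transversion).
Of the 4 differences, 3 transitions and 1 transversion, so Ti/Tv = 3/1 = 3.000.

3.000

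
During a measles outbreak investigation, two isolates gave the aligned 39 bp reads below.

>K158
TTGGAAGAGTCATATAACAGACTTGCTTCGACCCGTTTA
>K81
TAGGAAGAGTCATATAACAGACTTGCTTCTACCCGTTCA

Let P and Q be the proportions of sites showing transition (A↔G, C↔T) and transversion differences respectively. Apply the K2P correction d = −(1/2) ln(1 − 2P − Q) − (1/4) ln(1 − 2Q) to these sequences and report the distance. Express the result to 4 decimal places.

0.0812

Differing sites — 2:T/A (Tv); 30:G/T (Tv); 38:T/C (Ti).
Of the 3 differences, 1 transition and 2 transversions over 39 sites: P = 1/39 = 0.025641, Q = 2/39 = 0.051282.
d = −0.5·ln(0.897436) − 0.25·ln(0.897436) = −0.5·(-0.108213) − 0.25·(-0.108213) = 0.0812.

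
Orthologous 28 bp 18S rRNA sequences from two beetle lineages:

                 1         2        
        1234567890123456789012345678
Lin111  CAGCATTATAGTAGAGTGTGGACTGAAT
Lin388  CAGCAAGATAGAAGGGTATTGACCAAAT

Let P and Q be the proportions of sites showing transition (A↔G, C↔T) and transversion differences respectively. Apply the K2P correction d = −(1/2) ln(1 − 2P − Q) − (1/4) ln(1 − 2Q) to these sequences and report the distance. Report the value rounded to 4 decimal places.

Mismatches occur at site 6 (T→A, transversion), site 7 (T→G, transversion), site 12 (T→A, transversion), site 15 (A→G, transition), site 18 (G→A, transition), site 20 (G→T, transversion), site 24 (T→C, transition), site 25 (G→A, transition).
Of the 8 differences, 4 transitions and 4 transversions over 28 sites: P = 4/28 = 0.142857, Q = 4/28 = 0.142857.
d = −0.5·ln(0.571429) − 0.25·ln(0.714286) = −0.5·(-0.559615) − 0.25·(-0.336472) = 0.3639.

0.3639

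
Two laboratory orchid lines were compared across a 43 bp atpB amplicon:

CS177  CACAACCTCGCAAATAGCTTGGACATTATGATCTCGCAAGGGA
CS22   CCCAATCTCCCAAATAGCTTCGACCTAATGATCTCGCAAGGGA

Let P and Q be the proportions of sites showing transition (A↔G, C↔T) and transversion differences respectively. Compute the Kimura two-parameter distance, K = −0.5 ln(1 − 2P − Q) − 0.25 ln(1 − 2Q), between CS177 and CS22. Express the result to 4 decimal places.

0.1550

Mismatches occur at site 2 (A/C, transversion), site 6 (C/T, transition), site 10 (G/C, transversion), site 21 (G/C, transversion), site 25 (A/C, transversion), site 27 (T/A, transversion).
Of the 6 differences, 1 transition and 5 transversions over 43 sites: P = 1/43 = 0.023256, Q = 5/43 = 0.116279.
d = −0.5·ln(0.837209) − 0.25·ln(0.767442) = −0.5·(-0.177682) − 0.25·(-0.264692) = 0.1550.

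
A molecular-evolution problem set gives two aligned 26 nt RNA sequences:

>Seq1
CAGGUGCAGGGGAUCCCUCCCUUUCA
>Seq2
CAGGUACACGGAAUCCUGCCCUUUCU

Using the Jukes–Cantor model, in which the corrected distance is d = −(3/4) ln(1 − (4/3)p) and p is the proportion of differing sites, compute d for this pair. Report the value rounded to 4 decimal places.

Mismatches occur at site 6 (G/A), site 9 (G/C), site 12 (G/A), site 17 (C/U), site 18 (U/G), site 26 (A/U).
p = 6/26 = 0.230769.
d = −0.75 · ln(1 − (4/3)·0.230769) = −0.75 · ln(0.692308) = −0.75 · (-0.367724) = 0.2758.

0.2758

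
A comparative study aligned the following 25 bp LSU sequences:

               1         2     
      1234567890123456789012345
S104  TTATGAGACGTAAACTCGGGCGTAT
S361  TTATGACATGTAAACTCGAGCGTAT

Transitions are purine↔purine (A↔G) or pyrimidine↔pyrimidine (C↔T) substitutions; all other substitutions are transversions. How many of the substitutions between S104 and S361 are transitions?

2

Mismatches occur at site 7 (G/C, transversion), site 9 (C/T, transition), site 19 (G/A, transition).
Of the 3 differences, 2 transitions and 1 transversion, so the answer is 2.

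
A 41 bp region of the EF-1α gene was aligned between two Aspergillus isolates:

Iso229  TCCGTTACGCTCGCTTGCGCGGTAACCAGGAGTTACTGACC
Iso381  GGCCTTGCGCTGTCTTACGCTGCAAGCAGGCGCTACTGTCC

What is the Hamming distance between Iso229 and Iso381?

Differing sites — 1:T/G; 2:C/G; 4:G/C; 7:A/G; 12:C/G; 13:G/T; 17:G/A; 21:G/T; 23:T/C; 26:C/G; 31:A/C; 33:T/C; 39:A/T.
That gives 13 mismatches out of 41 aligned sites, so the Hamming distance is 13.

13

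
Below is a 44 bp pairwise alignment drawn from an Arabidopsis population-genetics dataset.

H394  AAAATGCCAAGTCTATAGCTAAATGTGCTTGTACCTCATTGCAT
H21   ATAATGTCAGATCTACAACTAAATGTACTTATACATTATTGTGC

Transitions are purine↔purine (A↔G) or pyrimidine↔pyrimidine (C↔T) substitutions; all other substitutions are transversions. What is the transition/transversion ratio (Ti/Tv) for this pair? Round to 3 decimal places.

Differing sites — 2:A/T (Tv); 7:C/T (Ti); 10:A/G (Ti); 11:G/A (Ti); 16:T/C (Ti); 18:G/A (Ti); 27:G/A (Ti); 31:G/A (Ti); 35:C/A (Tv); 37:C/T (Ti); 42:C/T (Ti); 43:A/G (Ti); 44:T/C (Ti).
Of the 13 differences, 11 transitions and 2 transversions, so Ti/Tv = 11/2 = 5.500.

5.500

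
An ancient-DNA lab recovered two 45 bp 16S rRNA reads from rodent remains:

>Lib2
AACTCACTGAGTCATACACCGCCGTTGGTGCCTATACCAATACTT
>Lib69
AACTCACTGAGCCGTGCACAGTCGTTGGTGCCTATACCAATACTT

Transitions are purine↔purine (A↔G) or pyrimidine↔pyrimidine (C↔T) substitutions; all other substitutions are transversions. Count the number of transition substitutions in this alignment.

The sequences differ at positions 12 (T/C, transition), 14 (A/G, transition), 16 (A/G, transition), 20 (C/A, transversion), 22 (C/T, transition).
Of the 5 differences, 4 transitions and 1 transversion, so the answer is 4.

4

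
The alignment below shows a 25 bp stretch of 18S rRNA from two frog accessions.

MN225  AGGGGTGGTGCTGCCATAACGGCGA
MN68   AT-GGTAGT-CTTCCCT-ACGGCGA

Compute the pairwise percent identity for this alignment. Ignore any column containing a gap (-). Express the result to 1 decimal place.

81.8%

Excluding the 3 gap columns leaves 22 comparable sites.
Mismatches occur at site 2 (G/T), site 7 (G/A), site 13 (G/T), site 16 (A/C).
18 of the 22 comparable sites match, so the percent identity is 18/22 × 100 = 81.8%.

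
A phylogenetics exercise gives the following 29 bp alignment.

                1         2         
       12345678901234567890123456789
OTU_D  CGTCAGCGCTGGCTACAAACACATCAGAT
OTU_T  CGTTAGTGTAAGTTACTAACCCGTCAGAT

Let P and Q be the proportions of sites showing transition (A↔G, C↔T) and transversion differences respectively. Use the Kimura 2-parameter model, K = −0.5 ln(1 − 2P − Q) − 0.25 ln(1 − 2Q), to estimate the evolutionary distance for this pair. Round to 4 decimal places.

The sequences differ at positions 4 (C/T, transition), 7 (C/T, transition), 9 (C/T, transition), 10 (T/A, transversion), 11 (G/A, transition), 13 (C/T, transition), 17 (A/T, transversion), 21 (A/C, transversion), 23 (A/G, transition).
Of the 9 differences, 6 transitions and 3 transversions over 29 sites: P = 6/29 = 0.206897, Q = 3/29 = 0.103448.
d = −0.5·ln(0.482758) − 0.25·ln(0.793104) = −0.5·(-0.728240) − 0.25·(-0.231801) = 0.4221.

0.4221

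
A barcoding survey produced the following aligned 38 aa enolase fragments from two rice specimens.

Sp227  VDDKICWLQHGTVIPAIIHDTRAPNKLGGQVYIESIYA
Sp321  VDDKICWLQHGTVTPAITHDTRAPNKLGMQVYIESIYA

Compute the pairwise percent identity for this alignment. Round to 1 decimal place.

Differing sites — 14:I/T; 18:I/T; 29:G/M.
35 of the 38 sites match, so the percent identity is 35/38 × 100 = 92.1%.

92.1%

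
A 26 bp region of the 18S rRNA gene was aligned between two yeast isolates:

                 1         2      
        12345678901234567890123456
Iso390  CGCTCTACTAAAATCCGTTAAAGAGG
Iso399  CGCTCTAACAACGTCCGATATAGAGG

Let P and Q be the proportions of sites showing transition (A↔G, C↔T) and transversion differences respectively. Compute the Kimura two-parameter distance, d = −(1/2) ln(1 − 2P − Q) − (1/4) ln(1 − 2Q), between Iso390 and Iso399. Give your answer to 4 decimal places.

Differing sites — 8:C/A (Tv); 9:T/C (Ti); 12:A/C (Tv); 13:A/G (Ti); 18:T/A (Tv); 21:A/T (Tv).
Of the 6 differences, 2 transitions and 4 transversions over 26 sites: P = 2/26 = 0.076923, Q = 4/26 = 0.153846.
d = −0.5·ln(0.692308) − 0.25·ln(0.692308) = −0.5·(-0.367724) − 0.25·(-0.367724) = 0.2758.

0.2758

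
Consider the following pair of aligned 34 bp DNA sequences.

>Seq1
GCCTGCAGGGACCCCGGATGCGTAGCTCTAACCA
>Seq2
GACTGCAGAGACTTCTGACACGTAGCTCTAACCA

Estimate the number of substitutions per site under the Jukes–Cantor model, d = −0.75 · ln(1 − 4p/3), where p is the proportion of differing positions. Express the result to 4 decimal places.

Differing sites — 2:C/A; 9:G/A; 13:C/T; 14:C/T; 16:G/T; 19:T/C; 20:G/A.
p = 7/34 = 0.205882.
d = −0.75 · ln(1 − (4/3)·0.205882) = −0.75 · ln(0.725491) = −0.75 · (-0.320907) = 0.2407.

0.2407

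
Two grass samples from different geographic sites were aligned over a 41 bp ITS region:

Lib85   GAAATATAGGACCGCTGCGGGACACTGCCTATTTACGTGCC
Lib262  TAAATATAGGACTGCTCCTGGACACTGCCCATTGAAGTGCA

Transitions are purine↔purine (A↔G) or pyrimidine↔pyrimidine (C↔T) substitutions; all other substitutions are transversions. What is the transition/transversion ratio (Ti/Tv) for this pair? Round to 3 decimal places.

0.333

The sequences differ at positions 1 (G/T, transversion), 13 (C/T, transition), 17 (G/C, transversion), 19 (G/T, transversion), 30 (T/C, transition), 34 (T/G, transversion), 36 (C/A, transversion), 41 (C/A, transversion).
Of the 8 differences, 2 transitions and 6 transversions, so Ti/Tv = 2/6 = 0.333.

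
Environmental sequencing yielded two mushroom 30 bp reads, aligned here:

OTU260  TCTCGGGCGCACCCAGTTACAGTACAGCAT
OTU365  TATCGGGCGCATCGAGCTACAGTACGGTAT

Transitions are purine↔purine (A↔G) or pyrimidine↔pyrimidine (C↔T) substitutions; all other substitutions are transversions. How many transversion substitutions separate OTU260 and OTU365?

2

Mismatches occur at site 2 (C→A, transversion), site 12 (C→T, transition), site 14 (C→G, transversion), site 17 (T→C, transition), site 26 (A→G, transition), site 28 (C→T, transition).
Of the 6 differences, 4 transitions and 2 transversions, so the answer is 2.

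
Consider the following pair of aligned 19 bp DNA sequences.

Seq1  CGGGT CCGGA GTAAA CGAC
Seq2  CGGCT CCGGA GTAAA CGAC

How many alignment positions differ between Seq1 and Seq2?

1

The sequences differ at position 4 (G/C).
That gives 1 mismatch out of 19 aligned sites, so the Hamming distance is 1.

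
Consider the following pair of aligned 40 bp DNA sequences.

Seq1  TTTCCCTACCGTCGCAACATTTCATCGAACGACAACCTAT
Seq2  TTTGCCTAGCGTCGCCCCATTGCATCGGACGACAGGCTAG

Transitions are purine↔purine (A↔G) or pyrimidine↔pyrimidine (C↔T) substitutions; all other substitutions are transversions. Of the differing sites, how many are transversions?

7

The sequences differ at positions 4 (C/G, transversion), 9 (C/G, transversion), 16 (A/C, transversion), 17 (A/C, transversion), 22 (T/G, transversion), 28 (A/G, transition), 35 (A/G, transition), 36 (C/G, transversion), 40 (T/G, transversion).
Of the 9 differences, 2 transitions and 7 transversions, so the answer is 7.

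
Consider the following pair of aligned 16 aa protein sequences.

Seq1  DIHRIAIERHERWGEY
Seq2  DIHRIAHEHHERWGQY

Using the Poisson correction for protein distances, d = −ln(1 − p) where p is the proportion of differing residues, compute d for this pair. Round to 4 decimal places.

Mismatches occur at site 7 (I→H), site 9 (R→H), site 15 (E→Q).
p = 3/16 = 0.187500.
d = −ln(1 − 0.187500) = −ln(0.812500) = 0.2076.

0.2076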